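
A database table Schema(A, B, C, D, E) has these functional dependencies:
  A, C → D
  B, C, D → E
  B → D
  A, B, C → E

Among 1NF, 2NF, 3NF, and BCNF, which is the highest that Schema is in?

Candidate key: {A, B, C}. Prime attributes: {A, B, C}.
A, C → D breaks BCNF: {A, C}⁺ = {A, C, D}, so {A, C} is not a superkey.
A, C → D determines the non-prime attribute {D} from a non-superkey — 3NF is violated.
Since {B} ⊂ {A, B, C} and {B}⁺ ⊇ {D} with {D} non-prime, there is a partial dependency; 2NF fails.

1NF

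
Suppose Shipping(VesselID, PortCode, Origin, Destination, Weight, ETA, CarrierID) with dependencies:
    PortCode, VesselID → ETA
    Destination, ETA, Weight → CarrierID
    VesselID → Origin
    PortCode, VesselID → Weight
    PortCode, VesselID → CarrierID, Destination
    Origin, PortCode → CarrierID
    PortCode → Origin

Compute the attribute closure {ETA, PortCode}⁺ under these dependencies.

{CarrierID, ETA, Origin, PortCode}

Start with {ETA, PortCode}.
PortCode → Origin applies; add {Origin} → now {ETA, Origin, PortCode}.
Origin, PortCode → CarrierID applies; add {CarrierID} → now {CarrierID, ETA, Origin, PortCode}.
No further FD applies.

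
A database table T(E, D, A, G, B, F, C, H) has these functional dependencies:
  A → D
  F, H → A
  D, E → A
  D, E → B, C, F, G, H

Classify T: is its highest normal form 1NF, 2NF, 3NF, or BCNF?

3NF

Candidate keys: {A, E}, {D, E}, {E, F, H}. Prime attributes: {A, D, E, F, H}.
A → D breaks BCNF: {A}⁺ = {A, D}, so {A} is not a superkey.
Its right-hand attributes {D} are all prime, as are those of every other non-superkey FD — the relation is in 3NF.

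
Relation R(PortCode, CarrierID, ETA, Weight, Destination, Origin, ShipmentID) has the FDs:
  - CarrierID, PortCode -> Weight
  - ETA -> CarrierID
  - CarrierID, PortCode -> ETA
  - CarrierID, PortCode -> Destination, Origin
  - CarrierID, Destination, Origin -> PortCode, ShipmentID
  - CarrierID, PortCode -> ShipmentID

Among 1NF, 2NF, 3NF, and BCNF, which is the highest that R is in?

3NF

Candidate keys: {CarrierID, Destination, Origin}, {CarrierID, PortCode}, {Destination, ETA, Origin}, {ETA, PortCode}. Prime attributes: {CarrierID, Destination, ETA, Origin, PortCode}.
ETA -> CarrierID: {ETA}⁺ = {CarrierID, ETA}, which is not all of the attributes, so the left side is not a superkey — BCNF is violated.
Its right-hand attributes {CarrierID} are all prime, as are those of every other non-superkey FD — the relation is in 3NF.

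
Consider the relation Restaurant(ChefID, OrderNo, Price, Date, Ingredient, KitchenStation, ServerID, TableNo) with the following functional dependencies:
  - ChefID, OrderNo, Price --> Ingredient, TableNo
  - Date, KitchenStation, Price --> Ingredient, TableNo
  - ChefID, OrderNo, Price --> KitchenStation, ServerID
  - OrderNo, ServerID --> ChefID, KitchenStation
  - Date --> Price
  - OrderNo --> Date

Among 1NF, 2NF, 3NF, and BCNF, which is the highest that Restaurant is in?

1NF

Candidate keys: {ChefID, OrderNo}, {OrderNo, ServerID}. Prime attributes: {ChefID, OrderNo, ServerID}.
Date, KitchenStation, Price --> Ingredient, TableNo: {Date, KitchenStation, Price}⁺ = {Date, Ingredient, KitchenStation, Price, TableNo}, which is not all of the attributes, so the left side is not a superkey — BCNF is violated.
Because {Ingredient, TableNo} are non-prime and the left side of Date, KitchenStation, Price --> Ingredient, TableNo is not a superkey, the relation is not in 3NF.
The proper key subset {OrderNo} of {ChefID, OrderNo} determines non-prime {Date, Price}, so the relation is not even in 2NF.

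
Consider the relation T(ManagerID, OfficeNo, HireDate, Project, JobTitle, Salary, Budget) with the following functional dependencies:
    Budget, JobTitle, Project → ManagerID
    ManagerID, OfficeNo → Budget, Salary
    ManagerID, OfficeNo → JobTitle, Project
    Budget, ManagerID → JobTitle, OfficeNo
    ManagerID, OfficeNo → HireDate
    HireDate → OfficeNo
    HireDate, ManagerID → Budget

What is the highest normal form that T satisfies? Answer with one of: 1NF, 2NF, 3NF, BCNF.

3NF

Candidate keys: {Budget, JobTitle, Project}, {Budget, ManagerID}, {HireDate, ManagerID}, {ManagerID, OfficeNo}. Prime attributes: {Budget, HireDate, JobTitle, ManagerID, OfficeNo, Project}.
HireDate → OfficeNo breaks BCNF: {HireDate}⁺ = {HireDate, OfficeNo}, so {HireDate} is not a superkey.
Its right-hand attributes {OfficeNo} are all prime, as are those of every other non-superkey FD — the relation is in 3NF.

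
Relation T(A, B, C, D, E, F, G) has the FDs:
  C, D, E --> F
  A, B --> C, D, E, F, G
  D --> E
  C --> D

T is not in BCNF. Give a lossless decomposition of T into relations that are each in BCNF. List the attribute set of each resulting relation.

{A, B, C, G}; {C, D, F}; {D, E}

Candidate key of the original relation: {A, B}.
Within {A, B, C, D, E, F, G}: {C, D, E}⁺ ∩ {A, B, C, D, E, F, G} = {C, D, E, F}, not the whole set, so C, D, E --> F violates BCNF; decompose into {C, D, E, F} and {A, B, C, D, E, G}.
Within {C, D, E, F}: {D}⁺ ∩ {C, D, E, F} = {D, E}, not the whole set, so D --> E violates BCNF; decompose into {D, E} and {C, D, F}.
{D, E} is in BCNF.
{C, D, F} is in BCNF.
Within {A, B, C, D, E, G}: {D}⁺ ∩ {A, B, C, D, E, G} = {D, E}, not the whole set, so D --> E violates BCNF; decompose into {D, E} and {A, B, C, D, G}.
{D, E} is in BCNF.
Within {A, B, C, D, G}: {C}⁺ ∩ {A, B, C, D, G} = {C, D}, not the whole set, so C --> D violates BCNF; decompose into {C, D} and {A, B, C, G}.
{C, D} is in BCNF.
{A, B, C, G} is in BCNF.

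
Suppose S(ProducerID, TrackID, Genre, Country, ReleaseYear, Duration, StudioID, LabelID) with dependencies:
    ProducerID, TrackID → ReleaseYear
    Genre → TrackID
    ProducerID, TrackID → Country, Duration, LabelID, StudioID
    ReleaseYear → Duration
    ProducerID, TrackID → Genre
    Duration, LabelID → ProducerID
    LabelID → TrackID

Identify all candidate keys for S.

{Duration, LabelID} is a candidate key since {Duration, LabelID}⁺ = {Country, Duration, Genre, LabelID, ProducerID, ReleaseYear, StudioID, TrackID} covers every attribute.
{Genre, ProducerID} is a candidate key since {Genre, ProducerID}⁺ = {Country, Duration, Genre, LabelID, ProducerID, ReleaseYear, StudioID, TrackID} covers every attribute.
{LabelID, ProducerID} is a candidate key since {LabelID, ProducerID}⁺ = {Country, Duration, Genre, LabelID, ProducerID, ReleaseYear, StudioID, TrackID} covers every attribute.
{LabelID, ReleaseYear} is a candidate key since {LabelID, ReleaseYear}⁺ = {Country, Duration, Genre, LabelID, ProducerID, ReleaseYear, StudioID, TrackID} covers every attribute.
{ProducerID, TrackID} is a candidate key since {ProducerID, TrackID}⁺ = {Country, Duration, Genre, LabelID, ProducerID, ReleaseYear, StudioID, TrackID} covers every attribute.
Any other superkey properly contains one of these, so there are no further candidate keys.

{Duration, LabelID}, {Genre, ProducerID}, {LabelID, ProducerID}, {LabelID, ReleaseYear}, {ProducerID, TrackID}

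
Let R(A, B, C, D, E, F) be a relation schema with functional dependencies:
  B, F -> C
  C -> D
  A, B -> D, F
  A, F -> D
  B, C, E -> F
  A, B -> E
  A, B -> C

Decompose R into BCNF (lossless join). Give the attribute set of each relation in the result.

{A, B, E, F}; {B, C, F}; {C, D}

Candidate key of the original relation: {A, B}.
In {A, B, C, D, E, F}, {B, F} is not a superkey ({B, F}⁺ restricted to this set is {B, C, D, F}), so split on B, F -> C, D into {B, C, D, F} and {A, B, E, F}.
In {B, C, D, F}, {C} is not a superkey ({C}⁺ restricted to this set is {C, D}), so split on C -> D into {C, D} and {B, C, F}.
{C, D}: every determinant is a superkey — BCNF.
{B, C, F}: every determinant is a superkey — BCNF.
{A, B, E, F}: every determinant is a superkey — BCNF.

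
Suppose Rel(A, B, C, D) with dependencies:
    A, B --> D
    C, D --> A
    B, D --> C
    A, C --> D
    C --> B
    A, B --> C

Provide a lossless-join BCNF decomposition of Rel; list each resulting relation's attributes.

{A, C, D}; {B, C}

Candidate keys of the original relation: {A, B}, {A, C}, {B, D}, {C, D}.
Within {A, B, C, D}: {C}⁺ ∩ {A, B, C, D} = {B, C}, not the whole set, so C --> B violates BCNF; decompose into {B, C} and {A, C, D}.
{B, C} has no BCNF violation.
{A, C, D} has no BCNF violation.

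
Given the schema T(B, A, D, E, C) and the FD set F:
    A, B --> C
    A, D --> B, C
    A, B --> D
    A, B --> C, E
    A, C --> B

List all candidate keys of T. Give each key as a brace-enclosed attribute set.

{A} never appears on the right of any FD, so every key must include it.
Closure of {A, B} is {A, B, C, D, E}, the whole schema; {A, B} is a candidate key.
Closure of {A, C} is {A, B, C, D, E}, the whole schema; {A, C} is a candidate key.
Closure of {A, D} is {A, B, C, D, E}, the whole schema; {A, D} is a candidate key.
No proper subset of any of these is a key, and no other minimal superkey exists.

{A, B}, {A, C}, {A, D}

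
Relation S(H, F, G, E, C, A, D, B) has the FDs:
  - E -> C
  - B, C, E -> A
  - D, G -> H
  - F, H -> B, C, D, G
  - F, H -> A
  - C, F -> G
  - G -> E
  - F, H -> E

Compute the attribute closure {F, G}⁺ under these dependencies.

{C, E, F, G}

Start with {F, G}.
G -> E applies; add {E} → now {E, F, G}.
E -> C applies; add {C} → now {C, E, F, G}.
No further FD applies.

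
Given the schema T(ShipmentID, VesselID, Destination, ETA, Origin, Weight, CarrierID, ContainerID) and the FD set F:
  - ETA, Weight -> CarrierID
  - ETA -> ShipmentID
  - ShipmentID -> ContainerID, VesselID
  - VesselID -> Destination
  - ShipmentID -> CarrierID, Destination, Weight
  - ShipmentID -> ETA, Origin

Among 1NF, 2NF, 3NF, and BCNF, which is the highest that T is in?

Candidate keys: {ETA}, {ShipmentID}. Prime attributes: {ETA, ShipmentID}.
VesselID -> Destination breaks BCNF: {VesselID}⁺ = {Destination, VesselID}, so {VesselID} is not a superkey.
VesselID -> Destination determines the non-prime attribute {Destination} from a non-superkey — 3NF is violated.
Every candidate key is a single attribute, so no partial dependency is possible; 2NF holds.

2NF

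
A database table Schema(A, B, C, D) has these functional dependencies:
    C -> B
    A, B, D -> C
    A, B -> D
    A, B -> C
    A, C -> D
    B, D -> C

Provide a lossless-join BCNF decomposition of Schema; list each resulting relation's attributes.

{A, C, D}; {B, C}

Candidate keys of the original relation: {A, B}, {A, C}.
{A, B, C, D}: {C} determines {B, C} here but is not a superkey — split on C -> B, giving {B, C} and {A, C, D}.
{B, C} has no BCNF violation.
{A, C, D} has no BCNF violation.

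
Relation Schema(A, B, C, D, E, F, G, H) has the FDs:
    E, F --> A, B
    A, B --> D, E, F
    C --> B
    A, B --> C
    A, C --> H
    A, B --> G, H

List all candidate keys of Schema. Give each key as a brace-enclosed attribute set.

{A, B}, {A, C}, {E, F}

{A, B}⁺ = {A, B, C, D, E, F, G, H}, which is every attribute, so {A, B} is a candidate key.
{A, C}⁺ = {A, B, C, D, E, F, G, H}, which is every attribute, so {A, C} is a candidate key.
{E, F}⁺ = {A, B, C, D, E, F, G, H}, which is every attribute, so {E, F} is a candidate key.
These are minimal and exhaustive — every other superkey contains one of them.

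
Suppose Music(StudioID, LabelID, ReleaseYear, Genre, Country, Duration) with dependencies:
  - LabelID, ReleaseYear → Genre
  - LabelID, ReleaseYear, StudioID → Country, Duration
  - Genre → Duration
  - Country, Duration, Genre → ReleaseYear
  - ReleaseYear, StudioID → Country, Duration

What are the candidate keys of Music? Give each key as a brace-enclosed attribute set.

{LabelID, StudioID} never appear on the right of any FD, so every key must include all of them.
{LabelID, ReleaseYear, StudioID} is a candidate key since {LabelID, ReleaseYear, StudioID}⁺ = {Country, Duration, Genre, LabelID, ReleaseYear, StudioID} covers every attribute.
{Country, Genre, LabelID, StudioID} is a candidate key since {Country, Genre, LabelID, StudioID}⁺ = {Country, Duration, Genre, LabelID, ReleaseYear, StudioID} covers every attribute.
No proper subset of any of these is a key, and no other minimal superkey exists.

{Country, Genre, LabelID, StudioID}, {LabelID, ReleaseYear, StudioID}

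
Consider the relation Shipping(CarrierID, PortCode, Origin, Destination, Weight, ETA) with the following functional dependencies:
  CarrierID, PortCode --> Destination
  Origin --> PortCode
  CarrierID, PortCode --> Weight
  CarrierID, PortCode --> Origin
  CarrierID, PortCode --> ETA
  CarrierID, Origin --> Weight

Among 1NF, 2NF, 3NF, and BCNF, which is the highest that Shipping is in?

Candidate keys: {CarrierID, Origin}, {CarrierID, PortCode}. Prime attributes: {CarrierID, Origin, PortCode}.
Origin --> PortCode: {Origin}⁺ = {Origin, PortCode}, which is not all of the attributes, so the left side is not a superkey — BCNF is violated.
But every attribute on its right side ({PortCode}) is prime, and the same holds for every other non-superkey FD, so 3NF still holds.

3NF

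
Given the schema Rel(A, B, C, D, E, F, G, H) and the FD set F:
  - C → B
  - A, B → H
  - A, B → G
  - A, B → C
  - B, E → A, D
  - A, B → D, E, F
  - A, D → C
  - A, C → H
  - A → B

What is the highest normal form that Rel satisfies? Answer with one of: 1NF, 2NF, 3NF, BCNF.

Candidate keys: {A}, {B, E}, {C, E}. Prime attributes: {A, B, C, E}.
For C → B we have {C}⁺ = {B, C}; {C} is not a superkey, so BCNF fails.
Since {B} ⊆ prime attributes and every other non-superkey FD also has a prime right side, the schema is in 3NF.

3NF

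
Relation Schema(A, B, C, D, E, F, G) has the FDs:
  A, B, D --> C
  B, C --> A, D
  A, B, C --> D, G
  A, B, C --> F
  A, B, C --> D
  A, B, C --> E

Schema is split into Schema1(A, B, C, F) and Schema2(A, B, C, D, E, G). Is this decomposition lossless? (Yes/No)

Yes

Schema1 ∩ Schema2 = {A, B, C}; its closure under F is {A, B, C, D, E, F, G}.
This includes all of Schema1, so the common attributes are a superkey of Schema1 — the join is lossless.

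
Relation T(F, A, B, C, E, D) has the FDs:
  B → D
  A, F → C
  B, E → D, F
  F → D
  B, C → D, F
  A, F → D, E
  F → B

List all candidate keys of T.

Attributes never on any right-hand side: {A} — every candidate key must contain it.
{A, F} is a candidate key since {A, F}⁺ = {A, B, C, D, E, F} covers every attribute.
{A, B, C} is a candidate key since {A, B, C}⁺ = {A, B, C, D, E, F} covers every attribute.
{A, B, E} is a candidate key since {A, B, E}⁺ = {A, B, C, D, E, F} covers every attribute.
These are minimal and exhaustive — every other superkey contains one of them.

{A, B, C}, {A, B, E}, {A, F}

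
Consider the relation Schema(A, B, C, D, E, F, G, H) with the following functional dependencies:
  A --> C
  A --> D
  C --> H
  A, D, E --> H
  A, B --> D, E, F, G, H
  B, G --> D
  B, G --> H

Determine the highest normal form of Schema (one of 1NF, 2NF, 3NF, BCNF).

Candidate key: {A, B}. Prime attributes: {A, B}.
A --> C: {A}⁺ = {A, C, D, H}, which is not all of the attributes, so the left side is not a superkey — BCNF is violated.
Because {C} is non-prime and the left side of A --> C is not a superkey, the relation is not in 3NF.
{A} is a proper subset of the key {A, B}, and {A}⁺ contains the non-prime attributes {C, D, H} — a partial dependency, so 2NF is violated.

1NF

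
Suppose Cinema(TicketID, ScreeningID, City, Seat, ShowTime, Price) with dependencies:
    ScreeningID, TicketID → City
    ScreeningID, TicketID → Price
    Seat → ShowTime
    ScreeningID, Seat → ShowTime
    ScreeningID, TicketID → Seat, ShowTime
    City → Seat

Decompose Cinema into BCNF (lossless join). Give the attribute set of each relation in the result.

Candidate key of the original relation: {ScreeningID, TicketID}.
{City, Price, ScreeningID, Seat, ShowTime, TicketID}: {Seat} determines {Seat, ShowTime} here but is not a superkey — split on Seat → ShowTime, giving {Seat, ShowTime} and {City, Price, ScreeningID, Seat, TicketID}.
{Seat, ShowTime}: every determinant is a superkey — BCNF.
{City, Price, ScreeningID, Seat, TicketID}: {City} determines {City, Seat} here but is not a superkey — split on City → Seat, giving {City, Seat} and {City, Price, ScreeningID, TicketID}.
{City, Seat}: every determinant is a superkey — BCNF.
{City, Price, ScreeningID, TicketID}: every determinant is a superkey — BCNF.

{City, Price, ScreeningID, TicketID}; {City, Seat}; {Seat, ShowTime}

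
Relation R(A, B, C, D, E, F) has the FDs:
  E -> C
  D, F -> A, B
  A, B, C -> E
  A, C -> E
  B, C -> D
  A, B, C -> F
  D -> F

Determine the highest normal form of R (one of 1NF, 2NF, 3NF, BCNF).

Candidate keys: {B, C}, {B, E}, {C, D}, {D, E}. Prime attributes: {B, C, D, E}.
For E -> C we have {E}⁺ = {C, E}; {E} is not a superkey, so BCNF fails.
Because {A} is non-prime and the left side of D, F -> A, B is not a superkey, the relation is not in 3NF.
{D} is a proper subset of the key {C, D}, and {D}⁺ contains the non-prime attributes {A, F} — a partial dependency, so 2NF is violated.

1NF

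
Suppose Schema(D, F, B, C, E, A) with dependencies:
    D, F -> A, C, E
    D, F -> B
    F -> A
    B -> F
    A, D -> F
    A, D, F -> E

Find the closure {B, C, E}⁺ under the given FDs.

Start with {B, C, E}.
B -> F applies; add {F} → now {B, C, E, F}.
F -> A applies; add {A} → now {A, B, C, E, F}.
No further FD applies.

{A, B, C, E, F}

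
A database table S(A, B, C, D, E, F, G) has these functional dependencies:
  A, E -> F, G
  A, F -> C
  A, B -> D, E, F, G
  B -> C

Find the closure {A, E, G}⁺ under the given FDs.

Start with {A, E, G}.
A, E -> F, G applies; add {F} → now {A, E, F, G}.
A, F -> C applies; add {C} → now {A, C, E, F, G}.
No further FD applies.

{A, C, E, F, G}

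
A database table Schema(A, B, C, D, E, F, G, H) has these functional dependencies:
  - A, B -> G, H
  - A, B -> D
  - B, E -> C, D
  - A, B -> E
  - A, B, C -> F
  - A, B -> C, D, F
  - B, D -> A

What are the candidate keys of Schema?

{B} never appears on the right of any FD, so every key must include it.
{A, B} is a candidate key since {A, B}⁺ = {A, B, C, D, E, F, G, H} covers every attribute.
{B, D} is a candidate key since {B, D}⁺ = {A, B, C, D, E, F, G, H} covers every attribute.
{B, E} is a candidate key since {B, E}⁺ = {A, B, C, D, E, F, G, H} covers every attribute.
Any other superkey properly contains one of these, so there are no further candidate keys.

{A, B}, {B, D}, {B, E}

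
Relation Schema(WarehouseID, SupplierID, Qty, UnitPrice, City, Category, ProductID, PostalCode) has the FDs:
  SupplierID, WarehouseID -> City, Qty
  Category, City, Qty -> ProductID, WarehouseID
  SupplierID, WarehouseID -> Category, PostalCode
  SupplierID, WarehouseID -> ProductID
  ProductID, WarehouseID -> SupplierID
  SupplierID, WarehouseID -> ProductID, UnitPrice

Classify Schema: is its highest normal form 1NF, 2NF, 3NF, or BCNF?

Candidate keys: {Category, City, Qty}, {ProductID, WarehouseID}, {SupplierID, WarehouseID}. Prime attributes: {Category, City, ProductID, Qty, SupplierID, WarehouseID}.
Each dependency's left side is a superkey — BCNF holds.

BCNF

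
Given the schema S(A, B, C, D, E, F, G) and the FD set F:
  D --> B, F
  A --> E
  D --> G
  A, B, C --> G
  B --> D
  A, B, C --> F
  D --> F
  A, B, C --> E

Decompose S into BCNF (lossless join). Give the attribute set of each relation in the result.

Candidate keys of the original relation: {A, B, C}, {A, C, D}.
{A, B, C, D, E, F, G}: {D} determines {B, D, F, G} here but is not a superkey — split on D --> B, F, G, giving {B, D, F, G} and {A, C, D, E}.
{B, D, F, G} has no BCNF violation.
{A, C, D, E}: {A} determines {A, E} here but is not a superkey — split on A --> E, giving {A, E} and {A, C, D}.
{A, E} has no BCNF violation.
{A, C, D} has no BCNF violation.

{A, C, D}; {A, E}; {B, D, F, G}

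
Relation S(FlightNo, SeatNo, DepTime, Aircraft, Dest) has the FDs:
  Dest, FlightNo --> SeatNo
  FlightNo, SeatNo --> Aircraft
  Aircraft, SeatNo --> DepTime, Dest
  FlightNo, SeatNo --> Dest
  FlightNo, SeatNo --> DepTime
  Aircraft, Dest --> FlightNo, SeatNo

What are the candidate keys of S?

{Aircraft, Dest}, {Aircraft, SeatNo}, {Dest, FlightNo}, {FlightNo, SeatNo}

{Aircraft, Dest}⁺ = {Aircraft, DepTime, Dest, FlightNo, SeatNo} — all of the relation — so {Aircraft, Dest} is a candidate key.
{Aircraft, SeatNo}⁺ = {Aircraft, DepTime, Dest, FlightNo, SeatNo} — all of the relation — so {Aircraft, SeatNo} is a candidate key.
{Dest, FlightNo}⁺ = {Aircraft, DepTime, Dest, FlightNo, SeatNo} — all of the relation — so {Dest, FlightNo} is a candidate key.
{FlightNo, SeatNo}⁺ = {Aircraft, DepTime, Dest, FlightNo, SeatNo} — all of the relation — so {FlightNo, SeatNo} is a candidate key.
These are minimal and exhaustive — every other superkey contains one of them.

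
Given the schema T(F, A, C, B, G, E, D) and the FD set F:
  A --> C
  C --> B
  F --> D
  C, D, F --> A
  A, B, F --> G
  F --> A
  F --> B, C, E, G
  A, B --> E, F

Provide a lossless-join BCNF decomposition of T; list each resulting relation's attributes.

{A, C, D, E, F, G}; {B, C}

Candidate keys of the original relation: {A}, {F}.
In {A, B, C, D, E, F, G}, {C} is not a superkey ({C}⁺ restricted to this set is {B, C}), so split on C --> B into {B, C} and {A, C, D, E, F, G}.
{B, C} is in BCNF.
{A, C, D, E, F, G} is in BCNF.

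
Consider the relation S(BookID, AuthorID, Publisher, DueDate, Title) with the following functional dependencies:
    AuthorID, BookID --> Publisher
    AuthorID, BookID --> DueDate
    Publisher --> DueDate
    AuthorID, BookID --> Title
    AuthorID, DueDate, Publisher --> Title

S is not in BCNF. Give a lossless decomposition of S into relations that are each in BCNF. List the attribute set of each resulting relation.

Candidate key of the original relation: {AuthorID, BookID}.
Within {AuthorID, BookID, DueDate, Publisher, Title}: {Publisher}⁺ ∩ {AuthorID, BookID, DueDate, Publisher, Title} = {DueDate, Publisher}, not the whole set, so Publisher --> DueDate violates BCNF; decompose into {DueDate, Publisher} and {AuthorID, BookID, Publisher, Title}.
{DueDate, Publisher} has no BCNF violation.
Within {AuthorID, BookID, Publisher, Title}: {AuthorID, Publisher}⁺ ∩ {AuthorID, BookID, Publisher, Title} = {AuthorID, Publisher, Title}, not the whole set, so AuthorID, Publisher --> Title violates BCNF; decompose into {AuthorID, Publisher, Title} and {AuthorID, BookID, Publisher}.
{AuthorID, Publisher, Title} has no BCNF violation.
{AuthorID, BookID, Publisher} has no BCNF violation.

{AuthorID, BookID, Publisher}; {AuthorID, Publisher, Title}; {DueDate, Publisher}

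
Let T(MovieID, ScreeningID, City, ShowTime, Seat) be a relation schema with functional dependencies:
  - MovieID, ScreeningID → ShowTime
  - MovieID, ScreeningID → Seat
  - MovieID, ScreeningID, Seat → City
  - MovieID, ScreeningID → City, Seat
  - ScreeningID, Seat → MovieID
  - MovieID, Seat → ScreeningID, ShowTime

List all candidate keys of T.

{MovieID, ScreeningID}, {MovieID, Seat}, {ScreeningID, Seat}

{MovieID, ScreeningID}⁺ = {City, MovieID, ScreeningID, Seat, ShowTime} — all of the relation — so {MovieID, ScreeningID} is a candidate key.
{MovieID, Seat}⁺ = {City, MovieID, ScreeningID, Seat, ShowTime} — all of the relation — so {MovieID, Seat} is a candidate key.
{ScreeningID, Seat}⁺ = {City, MovieID, ScreeningID, Seat, ShowTime} — all of the relation — so {ScreeningID, Seat} is a candidate key.
No proper subset of any of these is a key, and no other minimal superkey exists.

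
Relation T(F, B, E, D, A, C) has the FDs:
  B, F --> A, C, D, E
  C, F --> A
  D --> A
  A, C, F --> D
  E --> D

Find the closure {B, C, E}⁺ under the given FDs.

{A, B, C, D, E}

Start with {B, C, E}.
E --> D applies; add {D} → now {B, C, D, E}.
D --> A applies; add {A} → now {A, B, C, D, E}.
No further FD applies.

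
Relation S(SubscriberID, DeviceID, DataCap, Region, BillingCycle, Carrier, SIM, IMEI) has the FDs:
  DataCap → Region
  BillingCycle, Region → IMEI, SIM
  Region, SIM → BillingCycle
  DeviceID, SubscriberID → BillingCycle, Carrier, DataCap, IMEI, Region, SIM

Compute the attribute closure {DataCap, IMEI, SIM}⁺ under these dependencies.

Start with {DataCap, IMEI, SIM}.
DataCap → Region applies; add {Region} → now {DataCap, IMEI, Region, SIM}.
Region, SIM → BillingCycle applies; add {BillingCycle} → now {BillingCycle, DataCap, IMEI, Region, SIM}.
No further FD applies.

{BillingCycle, DataCap, IMEI, Region, SIM}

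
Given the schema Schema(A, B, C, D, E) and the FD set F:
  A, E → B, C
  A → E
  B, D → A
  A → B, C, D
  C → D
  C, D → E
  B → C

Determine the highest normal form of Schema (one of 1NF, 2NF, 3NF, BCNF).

Candidate keys: {A}, {B}. Prime attributes: {A, B}.
C → D: {C}⁺ = {C, D, E}, which is not all of the attributes, so the left side is not a superkey — BCNF is violated.
C → D determines the non-prime attribute {D} from a non-superkey — 3NF is violated.
All keys have size 1, which rules out partial dependencies — 2NF is satisfied.

2NF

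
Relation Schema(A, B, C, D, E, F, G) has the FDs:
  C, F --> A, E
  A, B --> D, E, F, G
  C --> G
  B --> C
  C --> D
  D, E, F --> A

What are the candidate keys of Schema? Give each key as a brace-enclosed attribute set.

{A, B}, {B, F}

No FD produces {B}, so it must be in every candidate key.
{A, B} is a candidate key since {A, B}⁺ = {A, B, C, D, E, F, G} covers every attribute.
{B, F} is a candidate key since {B, F}⁺ = {A, B, C, D, E, F, G} covers every attribute.
No proper subset of any of these is a key, and no other minimal superkey exists.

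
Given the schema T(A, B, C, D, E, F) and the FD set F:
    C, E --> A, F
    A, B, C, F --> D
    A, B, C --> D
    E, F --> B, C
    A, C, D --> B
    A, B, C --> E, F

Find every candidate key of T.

{C, E}⁺ = {A, B, C, D, E, F}, which is every attribute, so {C, E} is a candidate key.
{E, F}⁺ = {A, B, C, D, E, F}, which is every attribute, so {E, F} is a candidate key.
{A, B, C}⁺ = {A, B, C, D, E, F}, which is every attribute, so {A, B, C} is a candidate key.
{A, C, D}⁺ = {A, B, C, D, E, F}, which is every attribute, so {A, C, D} is a candidate key.
Any other superkey properly contains one of these, so there are no further candidate keys.

{A, B, C}, {A, C, D}, {C, E}, {E, F}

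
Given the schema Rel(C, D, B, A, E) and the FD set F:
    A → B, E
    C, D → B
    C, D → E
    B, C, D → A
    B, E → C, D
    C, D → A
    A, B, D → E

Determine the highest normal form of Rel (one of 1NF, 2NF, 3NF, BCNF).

BCNF

Candidate keys: {A}, {B, E}, {C, D}. Prime attributes: {A, B, C, D, E}.
Every FD has a superkey on the left, so the relation is in BCNF.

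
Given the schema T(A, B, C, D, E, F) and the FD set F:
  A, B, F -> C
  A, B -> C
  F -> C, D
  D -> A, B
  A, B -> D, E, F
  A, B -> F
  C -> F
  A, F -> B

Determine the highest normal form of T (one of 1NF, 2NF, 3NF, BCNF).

BCNF

Candidate keys: {A, B}, {C}, {D}, {F}. Prime attributes: {A, B, C, D, F}.
Every FD has a superkey on the left, so the relation is in BCNF.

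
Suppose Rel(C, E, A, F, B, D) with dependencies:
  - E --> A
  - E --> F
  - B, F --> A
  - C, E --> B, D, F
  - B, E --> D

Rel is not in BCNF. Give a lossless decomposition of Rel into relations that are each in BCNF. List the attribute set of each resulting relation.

{A, E, F}; {B, C, E}; {B, D, E}

Candidate key of the original relation: {C, E}.
In {A, B, C, D, E, F}, {E} is not a superkey ({E}⁺ restricted to this set is {A, E, F}), so split on E --> A, F into {A, E, F} and {B, C, D, E}.
{A, E, F} is in BCNF.
In {B, C, D, E}, {B, E} is not a superkey ({B, E}⁺ restricted to this set is {B, D, E}), so split on B, E --> D into {B, D, E} and {B, C, E}.
{B, D, E} is in BCNF.
{B, C, E} is in BCNF.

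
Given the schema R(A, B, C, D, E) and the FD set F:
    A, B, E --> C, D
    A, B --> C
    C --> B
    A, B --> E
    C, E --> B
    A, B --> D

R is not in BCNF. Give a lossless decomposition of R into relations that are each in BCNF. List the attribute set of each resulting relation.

Candidate keys of the original relation: {A, B}, {A, C}.
In {A, B, C, D, E}, {C} is not a superkey ({C}⁺ restricted to this set is {B, C}), so split on C --> B into {B, C} and {A, C, D, E}.
{B, C} has no BCNF violation.
{A, C, D, E} has no BCNF violation.

{A, C, D, E}; {B, C}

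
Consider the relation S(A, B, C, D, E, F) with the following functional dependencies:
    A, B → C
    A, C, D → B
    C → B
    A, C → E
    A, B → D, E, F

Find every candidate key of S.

No FD produces {A}, so it must be in every candidate key.
{A, B} is a candidate key since {A, B}⁺ = {A, B, C, D, E, F} covers every attribute.
{A, C} is a candidate key since {A, C}⁺ = {A, B, C, D, E, F} covers every attribute.
Any other superkey properly contains one of these, so there are no further candidate keys.

{A, B}, {A, C}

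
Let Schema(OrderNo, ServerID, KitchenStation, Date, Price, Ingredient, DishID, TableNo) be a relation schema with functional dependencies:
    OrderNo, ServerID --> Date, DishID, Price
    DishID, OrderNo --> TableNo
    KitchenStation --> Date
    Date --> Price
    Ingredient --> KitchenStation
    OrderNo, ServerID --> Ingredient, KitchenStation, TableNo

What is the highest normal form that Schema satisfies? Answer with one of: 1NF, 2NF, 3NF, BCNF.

2NF

Candidate key: {OrderNo, ServerID}. Prime attributes: {OrderNo, ServerID}.
DishID, OrderNo --> TableNo: {DishID, OrderNo}⁺ = {DishID, OrderNo, TableNo}, which is not all of the attributes, so the left side is not a superkey — BCNF is violated.
DishID, OrderNo --> TableNo has non-prime {TableNo} on the right and a non-superkey on the left, so 3NF fails.
Checking every proper subset of each key, none determines a non-prime attribute — 2NF is satisfied.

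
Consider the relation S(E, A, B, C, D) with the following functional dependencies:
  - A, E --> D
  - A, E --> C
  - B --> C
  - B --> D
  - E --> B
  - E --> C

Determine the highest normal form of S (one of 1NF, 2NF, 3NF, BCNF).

1NF

Candidate key: {A, E}. Prime attributes: {A, E}.
B --> C breaks BCNF: {B}⁺ = {B, C, D}, so {B} is not a superkey.
B --> C determines the non-prime attribute {C} from a non-superkey — 3NF is violated.
The proper key subset {E} of {A, E} determines non-prime {B, C, D}, so the relation is not even in 2NF.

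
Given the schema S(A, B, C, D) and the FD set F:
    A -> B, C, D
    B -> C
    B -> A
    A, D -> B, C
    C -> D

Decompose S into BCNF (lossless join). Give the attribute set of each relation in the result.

Candidate keys of the original relation: {A}, {B}.
In {A, B, C, D}, {C} is not a superkey ({C}⁺ restricted to this set is {C, D}), so split on C -> D into {C, D} and {A, B, C}.
{C, D} is in BCNF.
{A, B, C} is in BCNF.

{A, B, C}; {C, D}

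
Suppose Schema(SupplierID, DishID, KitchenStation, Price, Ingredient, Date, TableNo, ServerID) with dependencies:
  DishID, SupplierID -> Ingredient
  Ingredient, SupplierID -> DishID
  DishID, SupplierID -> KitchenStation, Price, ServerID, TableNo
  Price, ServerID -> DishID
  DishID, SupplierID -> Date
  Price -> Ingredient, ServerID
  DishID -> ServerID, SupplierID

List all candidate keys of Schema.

Closure of {DishID} is {Date, DishID, Ingredient, KitchenStation, Price, ServerID, SupplierID, TableNo}, the whole schema; {DishID} is a candidate key.
Closure of {Price} is {Date, DishID, Ingredient, KitchenStation, Price, ServerID, SupplierID, TableNo}, the whole schema; {Price} is a candidate key.
Closure of {Ingredient, SupplierID} is {Date, DishID, Ingredient, KitchenStation, Price, ServerID, SupplierID, TableNo}, the whole schema; {Ingredient, SupplierID} is a candidate key.
No proper subset of any of these is a key, and no other minimal superkey exists.

{DishID}, {Ingredient, SupplierID}, {Price}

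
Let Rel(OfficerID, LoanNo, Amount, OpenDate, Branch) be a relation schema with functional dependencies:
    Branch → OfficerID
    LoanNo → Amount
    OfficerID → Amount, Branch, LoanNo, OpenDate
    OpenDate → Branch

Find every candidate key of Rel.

Closure of {Branch} is {Amount, Branch, LoanNo, OfficerID, OpenDate}, the whole schema; {Branch} is a candidate key.
Closure of {OfficerID} is {Amount, Branch, LoanNo, OfficerID, OpenDate}, the whole schema; {OfficerID} is a candidate key.
Closure of {OpenDate} is {Amount, Branch, LoanNo, OfficerID, OpenDate}, the whole schema; {OpenDate} is a candidate key.
These are minimal and exhaustive — every other superkey contains one of them.

{Branch}, {OfficerID}, {OpenDate}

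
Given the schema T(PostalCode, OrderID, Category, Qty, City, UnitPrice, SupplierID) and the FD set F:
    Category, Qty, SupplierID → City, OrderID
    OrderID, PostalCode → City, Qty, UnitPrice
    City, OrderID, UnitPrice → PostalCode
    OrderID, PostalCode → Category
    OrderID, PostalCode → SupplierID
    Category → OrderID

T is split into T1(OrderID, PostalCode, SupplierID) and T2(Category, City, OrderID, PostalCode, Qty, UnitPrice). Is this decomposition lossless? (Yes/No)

Yes

The shared attributes are {OrderID, PostalCode} and {OrderID, PostalCode}⁺ = {Category, City, OrderID, PostalCode, Qty, SupplierID, UnitPrice}.
Since T1 ⊆ {Category, City, OrderID, PostalCode, Qty, SupplierID, UnitPrice}, the intersection is a superkey of T1; the decomposition is lossless.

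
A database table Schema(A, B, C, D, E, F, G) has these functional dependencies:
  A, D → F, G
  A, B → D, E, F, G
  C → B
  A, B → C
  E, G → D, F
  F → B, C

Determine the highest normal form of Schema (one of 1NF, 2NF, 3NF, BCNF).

Candidate keys: {A, B}, {A, C}, {A, D}, {A, E, G}, {A, F}. Prime attributes: {A, B, C, D, E, F, G}.
C → B: {C}⁺ = {B, C}, which is not all of the attributes, so the left side is not a superkey — BCNF is violated.
But every attribute on its right side ({B}) is prime, and the same holds for every other non-superkey FD, so 3NF still holds.

3NF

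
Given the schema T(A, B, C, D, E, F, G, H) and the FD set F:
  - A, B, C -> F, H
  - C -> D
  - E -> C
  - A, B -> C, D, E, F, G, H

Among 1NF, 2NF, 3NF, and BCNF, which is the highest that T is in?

2NF

Candidate key: {A, B}. Prime attributes: {A, B}.
For C -> D we have {C}⁺ = {C, D}; {C} is not a superkey, so BCNF fails.
C -> D determines the non-prime attribute {D} from a non-superkey — 3NF is violated.
Checking every proper subset of each key, none determines a non-prime attribute — 2NF is satisfied.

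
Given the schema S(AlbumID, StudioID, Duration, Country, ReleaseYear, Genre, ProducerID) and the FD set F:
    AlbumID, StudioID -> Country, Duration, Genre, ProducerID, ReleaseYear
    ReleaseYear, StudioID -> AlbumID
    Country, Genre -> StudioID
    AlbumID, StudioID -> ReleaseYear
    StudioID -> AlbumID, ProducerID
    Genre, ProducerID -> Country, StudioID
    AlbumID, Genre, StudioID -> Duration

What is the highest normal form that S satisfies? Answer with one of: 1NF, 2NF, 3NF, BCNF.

BCNF

Candidate keys: {Country, Genre}, {Genre, ProducerID}, {StudioID}. Prime attributes: {Country, Genre, ProducerID, StudioID}.
Each dependency's left side is a superkey — BCNF holds.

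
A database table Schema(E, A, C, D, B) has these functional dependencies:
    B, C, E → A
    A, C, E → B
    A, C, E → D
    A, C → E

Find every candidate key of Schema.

{C} never appears on the right of any FD, so every key must include it.
Closure of {A, C} is {A, B, C, D, E}, the whole schema; {A, C} is a candidate key.
Closure of {B, C, E} is {A, B, C, D, E}, the whole schema; {B, C, E} is a candidate key.
Any other superkey properly contains one of these, so there are no further candidate keys.

{A, C}, {B, C, E}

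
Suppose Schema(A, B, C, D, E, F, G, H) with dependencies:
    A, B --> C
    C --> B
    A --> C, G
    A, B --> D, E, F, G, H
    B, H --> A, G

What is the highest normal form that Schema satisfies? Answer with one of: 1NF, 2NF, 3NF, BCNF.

Candidate keys: {A}, {B, H}, {C, H}. Prime attributes: {A, B, C, H}.
C --> B: {C}⁺ = {B, C}, which is not all of the attributes, so the left side is not a superkey — BCNF is violated.
Its right-hand attributes {B} are all prime, as are those of every other non-superkey FD — the relation is in 3NF.

3NF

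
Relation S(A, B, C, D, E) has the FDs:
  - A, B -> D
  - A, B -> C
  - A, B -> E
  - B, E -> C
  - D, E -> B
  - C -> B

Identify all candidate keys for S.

{A, B}, {A, C}, {A, D, E}

{A} never appears on the right of any FD, so every key must include it.
{A, B}⁺ = {A, B, C, D, E}, which is every attribute, so {A, B} is a candidate key.
{A, C}⁺ = {A, B, C, D, E}, which is every attribute, so {A, C} is a candidate key.
{A, D, E}⁺ = {A, B, C, D, E}, which is every attribute, so {A, D, E} is a candidate key.
No proper subset of any of these is a key, and no other minimal superkey exists.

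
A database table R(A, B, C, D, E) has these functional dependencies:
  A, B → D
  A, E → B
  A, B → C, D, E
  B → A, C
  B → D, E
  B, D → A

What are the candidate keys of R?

{A, E}, {B}

{B}⁺ = {A, B, C, D, E} — all of the relation — so {B} is a candidate key.
{A, E}⁺ = {A, B, C, D, E} — all of the relation — so {A, E} is a candidate key.
Any other superkey properly contains one of these, so there are no further candidate keys.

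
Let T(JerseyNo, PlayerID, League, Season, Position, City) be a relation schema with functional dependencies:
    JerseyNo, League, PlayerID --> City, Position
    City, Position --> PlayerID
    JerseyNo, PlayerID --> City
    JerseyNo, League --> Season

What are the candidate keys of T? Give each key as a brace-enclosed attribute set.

{City, JerseyNo, League, Position}, {JerseyNo, League, PlayerID}

Attributes never on any right-hand side: {JerseyNo, League} — every candidate key must contain all of them.
{JerseyNo, League, PlayerID} is a candidate key since {JerseyNo, League, PlayerID}⁺ = {City, JerseyNo, League, PlayerID, Position, Season} covers every attribute.
{City, JerseyNo, League, Position} is a candidate key since {City, JerseyNo, League, Position}⁺ = {City, JerseyNo, League, PlayerID, Position, Season} covers every attribute.
No proper subset of any of these is a key, and no other minimal superkey exists.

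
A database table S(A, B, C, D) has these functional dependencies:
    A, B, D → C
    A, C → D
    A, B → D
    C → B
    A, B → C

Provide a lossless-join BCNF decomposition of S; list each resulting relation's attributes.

{A, C, D}; {B, C}

Candidate keys of the original relation: {A, B}, {A, C}.
{A, B, C, D}: {C} determines {B, C} here but is not a superkey — split on C → B, giving {B, C} and {A, C, D}.
{B, C} has no BCNF violation.
{A, C, D} has no BCNF violation.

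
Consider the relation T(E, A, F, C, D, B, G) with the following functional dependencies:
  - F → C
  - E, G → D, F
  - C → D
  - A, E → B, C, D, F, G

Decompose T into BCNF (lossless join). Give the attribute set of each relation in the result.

{A, B, E, G}; {C, D}; {C, F}; {E, F, G}

Candidate key of the original relation: {A, E}.
Within {A, B, C, D, E, F, G}: {F}⁺ ∩ {A, B, C, D, E, F, G} = {C, D, F}, not the whole set, so F → C, D violates BCNF; decompose into {C, D, F} and {A, B, E, F, G}.
Within {C, D, F}: {C}⁺ ∩ {C, D, F} = {C, D}, not the whole set, so C → D violates BCNF; decompose into {C, D} and {C, F}.
{C, D} has no BCNF violation.
{C, F} has no BCNF violation.
Within {A, B, E, F, G}: {E, G}⁺ ∩ {A, B, E, F, G} = {E, F, G}, not the whole set, so E, G → F violates BCNF; decompose into {E, F, G} and {A, B, E, G}.
{E, F, G} has no BCNF violation.
{A, B, E, G} has no BCNF violation.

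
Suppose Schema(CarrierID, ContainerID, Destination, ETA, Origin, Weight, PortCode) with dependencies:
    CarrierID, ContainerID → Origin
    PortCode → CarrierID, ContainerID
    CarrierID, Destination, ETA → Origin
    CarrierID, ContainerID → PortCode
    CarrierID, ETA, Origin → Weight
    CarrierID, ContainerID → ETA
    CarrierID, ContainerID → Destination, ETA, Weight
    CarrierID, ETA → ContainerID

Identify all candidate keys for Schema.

{CarrierID, ContainerID}, {CarrierID, ETA}, {PortCode}

{PortCode}⁺ = {CarrierID, ContainerID, Destination, ETA, Origin, PortCode, Weight}, which is every attribute, so {PortCode} is a candidate key.
{CarrierID, ContainerID}⁺ = {CarrierID, ContainerID, Destination, ETA, Origin, PortCode, Weight}, which is every attribute, so {CarrierID, ContainerID} is a candidate key.
{CarrierID, ETA}⁺ = {CarrierID, ContainerID, Destination, ETA, Origin, PortCode, Weight}, which is every attribute, so {CarrierID, ETA} is a candidate key.
No proper subset of any of these is a key, and no other minimal superkey exists.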